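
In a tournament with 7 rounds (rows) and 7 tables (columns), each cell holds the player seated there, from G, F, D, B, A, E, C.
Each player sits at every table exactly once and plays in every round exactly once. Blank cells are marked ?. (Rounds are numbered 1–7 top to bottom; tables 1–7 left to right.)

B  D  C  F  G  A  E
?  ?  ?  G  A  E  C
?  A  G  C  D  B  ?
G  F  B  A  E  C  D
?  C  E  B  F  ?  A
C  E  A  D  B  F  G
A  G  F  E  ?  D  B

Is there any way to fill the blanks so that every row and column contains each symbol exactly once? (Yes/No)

No round or table among the givens repeats a symbol, and propagating forced cells runs into no contradiction.
One valid completion exists (for instance, B D C F G A E / F B D G A E C / E A G C D B F / G F B A E C D / D C E B F G A / C E A D B F G / A G F E C D B).

Yes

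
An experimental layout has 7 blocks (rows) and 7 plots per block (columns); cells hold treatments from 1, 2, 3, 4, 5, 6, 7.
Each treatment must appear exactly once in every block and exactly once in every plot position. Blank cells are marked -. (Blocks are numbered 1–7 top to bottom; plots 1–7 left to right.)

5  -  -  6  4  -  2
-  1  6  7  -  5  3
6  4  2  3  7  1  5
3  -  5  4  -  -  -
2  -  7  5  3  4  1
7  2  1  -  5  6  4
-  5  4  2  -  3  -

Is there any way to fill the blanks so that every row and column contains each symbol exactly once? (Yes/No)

No

Block 6, plot 4: block 6 together with plot 4 already contain {1, 2, 3, 4, 5, 6, 7} — every symbol — so nothing can go there. The grid has no valid completion.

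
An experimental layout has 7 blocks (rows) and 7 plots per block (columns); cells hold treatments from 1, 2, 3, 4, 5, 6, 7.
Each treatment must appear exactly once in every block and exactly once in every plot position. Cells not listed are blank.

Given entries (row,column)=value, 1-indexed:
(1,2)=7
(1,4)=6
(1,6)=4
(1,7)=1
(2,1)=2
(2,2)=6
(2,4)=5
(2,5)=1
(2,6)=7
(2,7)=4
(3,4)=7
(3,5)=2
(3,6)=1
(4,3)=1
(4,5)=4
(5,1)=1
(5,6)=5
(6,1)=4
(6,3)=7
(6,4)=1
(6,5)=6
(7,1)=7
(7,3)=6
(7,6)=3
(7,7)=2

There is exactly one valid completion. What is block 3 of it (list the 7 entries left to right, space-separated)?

Block 2, plot 3: block 2 has {1, 2, 4, 5, 6, 7} and plot 3 has {1, 6, 7}, leaving only 3.
Block 6, plot 6: block 6 has {1, 4, 6, 7} and plot 6 has {1, 3, 4, 5, 7}, leaving only 2.
Block 4, plot 6: block 4 has {1, 4} and plot 6 has {1, 2, 3, 4, 5, 7}, leaving only 6.
Block 7, plot 4: block 7 has {2, 3, 6, 7} and plot 4 has {1, 5, 6, 7}, leaving only 4.
Block 7, plot 5: block 7 has {2, 3, 4, 6, 7} and plot 5 has {1, 2, 4, 6}, leaving only 5.
Block 1, plot 5: block 1 has {1, 4, 6, 7} and plot 5 has {1, 2, 4, 5, 6}, leaving only 3.
Block 1, plot 1: block 1 has {1, 3, 4, 6, 7} and plot 1 has {1, 2, 4, 7}, leaving only 5.
Block 1, plot 3: block 1 has {1, 3, 4, 5, 6, 7} and plot 3 has {1, 3, 6, 7}, leaving only 2.
Block 4, plot 1: block 4 has {1, 4, 6} and plot 1 has {1, 2, 4, 5, 7}, leaving only 3.
Block 3, plot 1: block 3 has {1, 2, 7} and plot 1 has {1, 2, 3, 4, 5, 7}, leaving only 6.
Block 4, plot 4: block 4 has {1, 3, 4, 6} and plot 4 has {1, 4, 5, 6, 7}, leaving only 2.
Block 4, plot 2: block 4 has {1, 2, 3, 4, 6} and plot 2 has {6, 7}, leaving only 5.
Block 4, plot 7: block 4 has {1, 2, 3, 4, 5, 6} and plot 7 has {1, 2, 4}, leaving only 7.
Block 5, plot 3: block 5 has {1, 5} and plot 3 has {1, 2, 3, 6, 7}, leaving only 4.
Block 3, plot 3: block 3 has {1, 2, 6, 7} and plot 3 has {1, 2, 3, 4, 6, 7}, leaving only 5.
Block 3, plot 7: block 3 has {1, 2, 5, 6, 7} and plot 7 has {1, 2, 4, 7}, leaving only 3.
Block 3, plot 2: block 3 has {1, 2, 3, 5, 6, 7} and plot 2 has {5, 6, 7}, leaving only 4.
So block 3 reads: 6 4 5 7 2 1 3.

6 4 5 7 2 1 3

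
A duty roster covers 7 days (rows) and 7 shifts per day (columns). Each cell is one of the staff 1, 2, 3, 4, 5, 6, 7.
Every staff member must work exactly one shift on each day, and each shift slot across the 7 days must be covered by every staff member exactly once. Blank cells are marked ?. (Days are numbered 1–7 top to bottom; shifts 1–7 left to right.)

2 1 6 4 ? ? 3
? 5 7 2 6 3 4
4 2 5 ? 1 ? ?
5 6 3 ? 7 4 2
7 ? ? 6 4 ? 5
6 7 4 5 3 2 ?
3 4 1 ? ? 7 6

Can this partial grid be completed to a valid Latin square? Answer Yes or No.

No

Day 7, shift 4: day 7 together with shift 4 already contain {1, 2, 3, 4, 5, 6, 7} — every symbol — so nothing can go there. The grid has no valid completion.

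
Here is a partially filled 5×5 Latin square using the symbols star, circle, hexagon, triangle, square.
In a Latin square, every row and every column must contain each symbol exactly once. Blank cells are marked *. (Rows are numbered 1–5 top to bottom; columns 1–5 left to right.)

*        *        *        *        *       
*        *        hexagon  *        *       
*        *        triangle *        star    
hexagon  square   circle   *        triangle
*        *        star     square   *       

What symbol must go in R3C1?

Row 1, column 3: row 1 has {} and column 3 has {star, circle, hexagon, triangle}, leaving only square.
Row 4, column 4: row 4 has {circle, hexagon, triangle, square} and column 4 has {square}, leaving only star.
Row 3, column 1 is narrowed to {circle, square}.
If it were circle, then row 3, column 4 would be left with no valid symbol.
So row 3, column 1 must be square.

square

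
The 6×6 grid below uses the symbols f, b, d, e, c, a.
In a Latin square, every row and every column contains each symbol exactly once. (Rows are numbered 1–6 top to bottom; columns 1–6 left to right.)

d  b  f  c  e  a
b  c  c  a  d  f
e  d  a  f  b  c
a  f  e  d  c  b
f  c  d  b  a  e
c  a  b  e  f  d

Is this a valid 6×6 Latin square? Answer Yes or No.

Row 2 contains c twice (at columns 2 and 3), so it is not a permutation.

No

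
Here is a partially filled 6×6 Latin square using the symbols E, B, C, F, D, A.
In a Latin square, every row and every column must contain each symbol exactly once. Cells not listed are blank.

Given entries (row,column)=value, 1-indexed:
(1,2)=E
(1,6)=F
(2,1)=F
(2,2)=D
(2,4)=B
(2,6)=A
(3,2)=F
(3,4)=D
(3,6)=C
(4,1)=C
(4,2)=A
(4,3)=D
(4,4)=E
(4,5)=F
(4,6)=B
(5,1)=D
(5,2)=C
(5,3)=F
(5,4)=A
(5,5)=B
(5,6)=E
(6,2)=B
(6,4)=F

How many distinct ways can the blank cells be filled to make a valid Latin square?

Row 1, column 1: eliminating its row and column leaves {B, A}.
Row 1, column 3: eliminating its row and column leaves {B, C, A}.
Row 1, column 4: eliminating its row and column leaves {C}.
Row 1, column 5: eliminating its row and column leaves {C, D, A}.
Row 2, column 3: eliminating its row and column leaves {E, C}.
Row 2, column 5: eliminating its row and column leaves {E, C}.
Row 3, column 1: eliminating its row and column leaves {E, B, A}.
Row 3, column 3: eliminating its row and column leaves {E, B, A}.
Row 3, column 5: eliminating its row and column leaves {E, A}.
Row 6, column 1: eliminating its row and column leaves {E, A}.
Row 6, column 3: eliminating its row and column leaves {E, C, A}.
Row 6, column 5: eliminating its row and column leaves {E, C, D, A}.
Row 6, column 6: eliminating its row and column leaves {D}.
Enumerating the assignments across these blanks that avoid any row or column repeat gives 5 completions.

5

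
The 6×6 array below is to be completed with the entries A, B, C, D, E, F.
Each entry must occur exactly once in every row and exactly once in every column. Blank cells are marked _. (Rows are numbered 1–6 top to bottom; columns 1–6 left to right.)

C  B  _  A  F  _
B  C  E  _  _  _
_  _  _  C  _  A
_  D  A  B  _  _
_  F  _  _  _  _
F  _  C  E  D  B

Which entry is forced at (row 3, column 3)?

F

Row 1, column 3: row 1 has {A, B, C, F} and column 3 has {A, C, E}, leaving only D.
Row 1, column 6: row 1 has {A, B, C, D, F} and column 6 has {A, B}, leaving only E.
Row 2, column 5: row 2 has {B, C, E} and column 5 has {D, F}, leaving only A.
Row 3, column 2: row 3 has {A, C} and column 2 has {B, C, D, F}, leaving only E.
Row 3, column 1: row 3 has {A, C, E} and column 1 has {B, C, F}, leaving only D.
Row 3, column 5: row 3 has {A, C, D, E} and column 5 has {A, D, F}, leaving only B.
Row 3 already has {A, B, C, D, E} and column 3 already has {A, C, D, E}, so row 3, column 3 must be F.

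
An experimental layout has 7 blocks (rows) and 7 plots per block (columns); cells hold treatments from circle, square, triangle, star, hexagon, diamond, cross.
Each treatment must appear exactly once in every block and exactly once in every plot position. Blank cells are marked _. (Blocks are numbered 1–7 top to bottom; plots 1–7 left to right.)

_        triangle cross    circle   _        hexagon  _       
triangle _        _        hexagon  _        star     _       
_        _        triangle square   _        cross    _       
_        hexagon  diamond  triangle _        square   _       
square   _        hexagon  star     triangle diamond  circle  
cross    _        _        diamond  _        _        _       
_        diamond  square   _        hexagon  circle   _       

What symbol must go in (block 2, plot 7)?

cross

Block 2, plot 3: block 2 has {triangle, star, hexagon} and plot 3 has {square, triangle, hexagon, diamond, cross}, leaving only circle.
Block 5, plot 2: block 5 has {circle, square, triangle, star, hexagon, diamond} and plot 2 has {triangle, hexagon, diamond}, leaving only cross.
Block 2, plot 2: block 2 has {circle, triangle, star, hexagon} and plot 2 has {triangle, hexagon, diamond, cross}, leaving only square.
Block 6, plot 3: block 6 has {diamond, cross} and plot 3 has {circle, square, triangle, hexagon, diamond, cross}, leaving only star.
Block 6, plot 2: block 6 has {star, diamond, cross} and plot 2 has {square, triangle, hexagon, diamond, cross}, leaving only circle.
Block 3, plot 2: block 3 has {square, triangle, cross} and plot 2 has {circle, square, triangle, hexagon, diamond, cross}, leaving only star.
Block 6, plot 5: block 6 has {circle, star, diamond, cross} and plot 5 has {triangle, hexagon}, leaving only square.
Block 6, plot 6: block 6 has {circle, square, star, diamond, cross} and plot 6 has {circle, square, star, hexagon, diamond, cross}, leaving only triangle.
Block 6, plot 7: block 6 has {circle, square, triangle, star, diamond, cross} and plot 7 has {circle}, leaving only hexagon.
Block 3, plot 7: block 3 has {square, triangle, star, cross} and plot 7 has {circle, hexagon}, leaving only diamond.
Block 2 already has {circle, square, triangle, star, hexagon} and plot 7 already has {circle, hexagon, diamond}, so block 2, plot 7 must be cross.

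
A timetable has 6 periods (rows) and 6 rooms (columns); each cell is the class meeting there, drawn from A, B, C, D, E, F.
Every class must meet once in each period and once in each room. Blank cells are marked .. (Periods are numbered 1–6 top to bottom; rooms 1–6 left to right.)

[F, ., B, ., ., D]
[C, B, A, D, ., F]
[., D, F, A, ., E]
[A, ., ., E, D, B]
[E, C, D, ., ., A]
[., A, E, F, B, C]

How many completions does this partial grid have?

1

Period 1, room 2: eliminating its period and room leaves {E}.
Period 1, room 4: eliminating its period and room leaves {C}.
Period 1, room 5: eliminating its period and room leaves {A, C, E}.
Period 2, room 5: eliminating its period and room leaves {E}.
Period 3, room 1: eliminating its period and room leaves {B}.
Period 3, room 5: eliminating its period and room leaves {C}.
Period 4, room 2: eliminating its period and room leaves {F}.
Period 4, room 3: eliminating its period and room leaves {C}.
Period 5, room 4: eliminating its period and room leaves {B}.
Period 5, room 5: eliminating its period and room leaves {F}.
Period 6, room 1: eliminating its period and room leaves {D}.
Only one assignment across all blanks avoids any period or room repeat, giving 1 completion.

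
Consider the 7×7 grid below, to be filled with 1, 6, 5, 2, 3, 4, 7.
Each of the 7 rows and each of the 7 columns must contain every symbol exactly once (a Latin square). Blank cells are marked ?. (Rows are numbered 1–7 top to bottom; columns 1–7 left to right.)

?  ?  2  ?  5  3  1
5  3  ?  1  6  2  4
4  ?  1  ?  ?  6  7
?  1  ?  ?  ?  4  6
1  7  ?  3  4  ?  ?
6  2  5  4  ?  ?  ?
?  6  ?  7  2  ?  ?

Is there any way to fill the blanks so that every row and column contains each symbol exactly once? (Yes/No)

No row or column among the givens repeats a symbol, and propagating forced cells runs into no contradiction.
One valid completion exists (for instance, 7 4 2 6 5 3 1 / 5 3 7 1 6 2 4 / 4 5 1 2 3 6 7 / 2 1 3 5 7 4 6 / 1 7 6 3 4 5 2 / 6 2 5 4 1 7 3 / 3 6 4 7 2 1 5).

Yes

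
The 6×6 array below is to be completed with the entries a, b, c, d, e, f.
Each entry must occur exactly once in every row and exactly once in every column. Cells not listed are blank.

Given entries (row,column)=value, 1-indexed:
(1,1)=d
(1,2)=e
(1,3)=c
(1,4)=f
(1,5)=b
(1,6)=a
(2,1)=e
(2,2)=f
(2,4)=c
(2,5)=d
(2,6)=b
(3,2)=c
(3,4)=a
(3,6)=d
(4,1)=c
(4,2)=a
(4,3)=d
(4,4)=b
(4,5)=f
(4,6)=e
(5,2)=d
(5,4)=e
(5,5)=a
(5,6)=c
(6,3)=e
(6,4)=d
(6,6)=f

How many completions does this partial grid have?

2

Row 2, column 3: eliminating its row and column leaves {a}.
Row 3, column 1: eliminating its row and column leaves {b, f}.
Row 3, column 3: eliminating its row and column leaves {b, f}.
Row 3, column 5: eliminating its row and column leaves {e}.
Row 5, column 1: eliminating its row and column leaves {b, f}.
Row 5, column 3: eliminating its row and column leaves {b, f}.
Row 6, column 1: eliminating its row and column leaves {a, b}.
Row 6, column 2: eliminating its row and column leaves {b}.
Row 6, column 5: eliminating its row and column leaves {c}.
Enumerating the assignments across these blanks that avoid any row or column repeat gives 2 completions.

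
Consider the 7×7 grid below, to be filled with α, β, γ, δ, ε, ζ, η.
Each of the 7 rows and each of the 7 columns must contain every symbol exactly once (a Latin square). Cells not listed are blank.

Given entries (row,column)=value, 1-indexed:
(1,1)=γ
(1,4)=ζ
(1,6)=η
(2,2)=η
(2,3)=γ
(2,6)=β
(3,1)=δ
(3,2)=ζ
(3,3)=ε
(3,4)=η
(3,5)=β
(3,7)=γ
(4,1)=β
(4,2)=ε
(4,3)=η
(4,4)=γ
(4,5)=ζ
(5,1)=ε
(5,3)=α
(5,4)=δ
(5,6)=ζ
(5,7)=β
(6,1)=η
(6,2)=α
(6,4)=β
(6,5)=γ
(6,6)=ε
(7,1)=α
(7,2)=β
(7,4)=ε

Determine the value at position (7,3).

ζ

Row 1, column 2: row 1 has {γ, ζ, η} and column 2 has {α, β, ε, ζ, η}, leaving only δ.
Row 1, column 3: row 1 has {γ, δ, ζ, η} and column 3 has {α, γ, ε, η}, leaving only β.
Row 2, column 1: row 2 has {β, γ, η} and column 1 has {α, β, γ, δ, ε, η}, leaving only ζ.
Row 2, column 4: row 2 has {β, γ, ζ, η} and column 4 has {β, γ, δ, ε, ζ, η}, leaving only α.
Row 3, column 6: row 3 has {β, γ, δ, ε, ζ, η} and column 6 has {β, ε, ζ, η}, leaving only α.
Row 4, column 6: row 4 has {β, γ, ε, ζ, η} and column 6 has {α, β, ε, ζ, η}, leaving only δ.
Row 4, column 7: row 4 has {β, γ, δ, ε, ζ, η} and column 7 has {β, γ}, leaving only α.
Row 1, column 7: row 1 has {β, γ, δ, ζ, η} and column 7 has {α, β, γ}, leaving only ε.
Row 1, column 5: row 1 has {β, γ, δ, ε, ζ, η} and column 5 has {β, γ, ζ}, leaving only α.
Row 2, column 7: row 2 has {α, β, γ, ζ, η} and column 7 has {α, β, γ, ε}, leaving only δ.
Row 2, column 5: row 2 has {α, β, γ, δ, ζ, η} and column 5 has {α, β, γ, ζ}, leaving only ε.
Row 5, column 2: row 5 has {α, β, δ, ε, ζ} and column 2 has {α, β, δ, ε, ζ, η}, leaving only γ.
Row 5, column 5: row 5 has {α, β, γ, δ, ε, ζ} and column 5 has {α, β, γ, ε, ζ}, leaving only η.
Row 6, column 7: row 6 has {α, β, γ, ε, η} and column 7 has {α, β, γ, δ, ε}, leaving only ζ.
Row 6, column 3: row 6 has {α, β, γ, ε, ζ, η} and column 3 has {α, β, γ, ε, η}, leaving only δ.
Row 7 already has {α, β, ε} and column 3 already has {α, β, γ, δ, ε, η}, so row 7, column 3 must be ζ.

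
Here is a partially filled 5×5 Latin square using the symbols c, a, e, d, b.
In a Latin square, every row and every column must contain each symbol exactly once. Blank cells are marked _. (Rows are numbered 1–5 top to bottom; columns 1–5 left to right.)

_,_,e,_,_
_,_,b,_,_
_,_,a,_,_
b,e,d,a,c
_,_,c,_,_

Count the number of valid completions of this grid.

Row 1, column 1: eliminating its row and column leaves {c, a, d}.
Row 1, column 2: eliminating its row and column leaves {c, a, d, b}.
Row 1, column 4: eliminating its row and column leaves {c, d, b}.
Row 1, column 5: eliminating its row and column leaves {a, d, b}.
Row 2, column 1: eliminating its row and column leaves {c, a, e, d}.
Row 2, column 2: eliminating its row and column leaves {c, a, d}.
Row 2, column 4: eliminating its row and column leaves {c, e, d}.
Row 2, column 5: eliminating its row and column leaves {a, e, d}.
Row 3, column 1: eliminating its row and column leaves {c, e, d}.
Row 3, column 2: eliminating its row and column leaves {c, d, b}.
Row 3, column 4: eliminating its row and column leaves {c, e, d, b}.
Row 3, column 5: eliminating its row and column leaves {e, d, b}.
Row 5, column 1: eliminating its row and column leaves {a, e, d}.
Row 5, column 2: eliminating its row and column leaves {a, d, b}.
Row 5, column 4: eliminating its row and column leaves {e, d, b}.
Row 5, column 5: eliminating its row and column leaves {a, e, d, b}.
Enumerating the assignments across these blanks that avoid any row or column repeat gives 56 completions.

56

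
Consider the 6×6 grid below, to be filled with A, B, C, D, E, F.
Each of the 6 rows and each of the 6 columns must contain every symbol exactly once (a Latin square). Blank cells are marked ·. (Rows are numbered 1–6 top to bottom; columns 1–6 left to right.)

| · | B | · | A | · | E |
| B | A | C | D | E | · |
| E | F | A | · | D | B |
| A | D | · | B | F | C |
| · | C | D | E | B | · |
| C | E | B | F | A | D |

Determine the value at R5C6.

Row 1, column 3: row 1 has {A, B, E} and column 3 has {A, B, C, D}, leaving only F.
Row 1, column 1: row 1 has {A, B, E, F} and column 1 has {A, B, C, E}, leaving only D.
Row 1, column 5: row 1 has {A, B, D, E, F} and column 5 has {A, B, D, E, F}, leaving only C.
Row 2, column 6: row 2 has {A, B, C, D, E} and column 6 has {B, C, D, E}, leaving only F.
Row 5 already has {B, C, D, E} and column 6 already has {B, C, D, E, F}, so row 5, column 6 must be A.

A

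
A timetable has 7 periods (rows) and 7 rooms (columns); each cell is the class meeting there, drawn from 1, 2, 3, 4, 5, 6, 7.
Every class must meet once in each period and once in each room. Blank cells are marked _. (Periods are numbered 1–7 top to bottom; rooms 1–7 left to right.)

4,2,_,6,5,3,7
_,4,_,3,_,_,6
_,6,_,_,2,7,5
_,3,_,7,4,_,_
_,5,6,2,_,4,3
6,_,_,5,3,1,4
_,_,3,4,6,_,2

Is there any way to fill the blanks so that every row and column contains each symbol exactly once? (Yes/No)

No period or room among the givens repeats a symbol, and propagating forced cells runs into no contradiction.
One valid completion exists (for instance, 4 2 1 6 5 3 7 / 5 4 7 3 1 2 6 / 3 6 4 1 2 7 5 / 2 3 5 7 4 6 1 / 1 5 6 2 7 4 3 / 6 7 2 5 3 1 4 / 7 1 3 4 6 5 2).

Yes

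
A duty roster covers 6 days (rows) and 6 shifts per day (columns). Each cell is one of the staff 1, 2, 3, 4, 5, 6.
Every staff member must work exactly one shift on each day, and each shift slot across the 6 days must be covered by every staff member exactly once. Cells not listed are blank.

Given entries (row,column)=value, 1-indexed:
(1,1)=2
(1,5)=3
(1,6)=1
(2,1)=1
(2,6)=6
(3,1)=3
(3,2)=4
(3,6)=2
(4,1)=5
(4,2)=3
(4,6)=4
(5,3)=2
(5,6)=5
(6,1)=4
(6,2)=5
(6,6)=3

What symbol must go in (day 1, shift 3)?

4

Day 1, shift 2: day 1 has {1, 2, 3} and shift 2 has {3, 4, 5}, leaving only 6.
Day 2, shift 2: day 2 has {1, 6} and shift 2 has {3, 4, 5, 6}, leaving only 2.
Day 5, shift 1: day 5 has {2, 5} and shift 1 has {1, 2, 3, 4, 5}, leaving only 6.
Day 5, shift 2: day 5 has {2, 5, 6} and shift 2 has {2, 3, 4, 5, 6}, leaving only 1.
Day 5, shift 5: day 5 has {1, 2, 5, 6} and shift 5 has {3}, leaving only 4.
Day 2, shift 5: day 2 has {1, 2, 6} and shift 5 has {3, 4}, leaving only 5.
Day 5, shift 4: day 5 has {1, 2, 4, 5, 6} and shift 4 has {}, leaving only 3.
Day 2, shift 4: day 2 has {1, 2, 5, 6} and shift 4 has {3}, leaving only 4.
Day 1, shift 4: day 1 has {1, 2, 3, 6} and shift 4 has {3, 4}, leaving only 5.
Day 1 already has {1, 2, 3, 5, 6} and shift 3 already has {2}, so day 1, shift 3 must be 4.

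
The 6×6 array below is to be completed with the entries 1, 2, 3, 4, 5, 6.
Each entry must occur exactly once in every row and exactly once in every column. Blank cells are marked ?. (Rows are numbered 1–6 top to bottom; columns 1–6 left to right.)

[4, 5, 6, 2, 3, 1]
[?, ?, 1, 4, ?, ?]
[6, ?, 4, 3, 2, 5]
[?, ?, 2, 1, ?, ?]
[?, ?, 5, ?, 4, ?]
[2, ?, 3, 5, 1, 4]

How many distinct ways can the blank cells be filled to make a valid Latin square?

Row 2, column 1: eliminating its row and column leaves {3, 5}.
Row 2, column 2: eliminating its row and column leaves {2, 3, 6}.
Row 2, column 5: eliminating its row and column leaves {5, 6}.
Row 2, column 6: eliminating its row and column leaves {2, 3, 6}.
Row 3, column 2: eliminating its row and column leaves {1}.
Row 4, column 1: eliminating its row and column leaves {3, 5}.
Row 4, column 2: eliminating its row and column leaves {3, 4, 6}.
Row 4, column 5: eliminating its row and column leaves {5, 6}.
Row 4, column 6: eliminating its row and column leaves {3, 6}.
Row 5, column 1: eliminating its row and column leaves {1, 3}.
Row 5, column 2: eliminating its row and column leaves {1, 2, 3, 6}.
Row 5, column 4: eliminating its row and column leaves {6}.
Row 5, column 6: eliminating its row and column leaves {2, 3, 6}.
Row 6, column 2: eliminating its row and column leaves {6}.
Enumerating the assignments across these blanks that avoid any row or column repeat gives 3 completions.

3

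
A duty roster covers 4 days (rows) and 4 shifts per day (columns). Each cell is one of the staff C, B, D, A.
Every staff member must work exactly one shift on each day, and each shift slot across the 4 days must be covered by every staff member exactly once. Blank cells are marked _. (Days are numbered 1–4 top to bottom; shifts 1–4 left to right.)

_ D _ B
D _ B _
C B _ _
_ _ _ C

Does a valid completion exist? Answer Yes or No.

No day or shift among the givens repeats a symbol, and propagating forced cells runs into no contradiction.
One valid completion exists (for instance, A D C B / D C B A / C B A D / B A D C).

Yes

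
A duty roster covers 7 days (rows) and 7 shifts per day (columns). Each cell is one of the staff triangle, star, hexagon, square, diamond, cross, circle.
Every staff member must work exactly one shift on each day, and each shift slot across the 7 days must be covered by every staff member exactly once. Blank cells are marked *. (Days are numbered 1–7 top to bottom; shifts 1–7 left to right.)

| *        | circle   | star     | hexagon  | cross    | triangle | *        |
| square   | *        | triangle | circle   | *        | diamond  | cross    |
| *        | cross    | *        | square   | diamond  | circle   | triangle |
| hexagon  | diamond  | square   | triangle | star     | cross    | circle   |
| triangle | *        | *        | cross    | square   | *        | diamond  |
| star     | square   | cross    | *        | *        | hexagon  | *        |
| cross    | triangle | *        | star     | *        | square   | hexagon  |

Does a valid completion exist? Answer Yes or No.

Day 3, shift 1: day 3 together with shift 1 already contain {triangle, star, hexagon, square, diamond, cross, circle} — every symbol — so nothing can go there. The grid has no valid completion.

No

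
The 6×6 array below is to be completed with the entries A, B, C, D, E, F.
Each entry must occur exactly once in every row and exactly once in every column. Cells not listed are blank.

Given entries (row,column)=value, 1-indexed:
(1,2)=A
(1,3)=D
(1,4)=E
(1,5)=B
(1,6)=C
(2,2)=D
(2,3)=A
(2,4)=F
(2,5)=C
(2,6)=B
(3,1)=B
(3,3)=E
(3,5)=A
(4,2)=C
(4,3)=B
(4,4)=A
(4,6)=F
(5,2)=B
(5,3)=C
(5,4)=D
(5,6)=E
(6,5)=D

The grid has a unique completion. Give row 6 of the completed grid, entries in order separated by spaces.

C E F B D A

Row 6, column 3: row 6 has {D} and column 3 has {A, B, C, D, E}, leaving only F.
Row 6, column 2: row 6 has {D, F} and column 2 has {A, B, C, D}, leaving only E.
Row 6, column 6: row 6 has {D, E, F} and column 6 has {B, C, E, F}, leaving only A.
Row 6, column 1: row 6 has {A, D, E, F} and column 1 has {B}, leaving only C.
Row 6, column 4: row 6 has {A, C, D, E, F} and column 4 has {A, D, E, F}, leaving only B.
So row 6 reads: C E F B D A.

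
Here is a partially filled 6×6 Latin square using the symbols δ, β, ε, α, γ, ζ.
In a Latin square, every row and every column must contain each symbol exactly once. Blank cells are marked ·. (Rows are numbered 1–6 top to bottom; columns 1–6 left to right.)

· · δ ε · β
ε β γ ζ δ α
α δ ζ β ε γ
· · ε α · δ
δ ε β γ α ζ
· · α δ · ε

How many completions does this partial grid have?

4

Row 1, column 1: eliminating its row and column leaves {γ, ζ}.
Row 1, column 2: eliminating its row and column leaves {α, γ, ζ}.
Row 1, column 5: eliminating its row and column leaves {γ, ζ}.
Row 4, column 1: eliminating its row and column leaves {β, γ, ζ}.
Row 4, column 2: eliminating its row and column leaves {γ, ζ}.
Row 4, column 5: eliminating its row and column leaves {β, γ, ζ}.
Row 6, column 1: eliminating its row and column leaves {β, γ, ζ}.
Row 6, column 2: eliminating its row and column leaves {γ, ζ}.
Row 6, column 5: eliminating its row and column leaves {β, γ, ζ}.
Enumerating the assignments across these blanks that avoid any row or column repeat gives 4 completions.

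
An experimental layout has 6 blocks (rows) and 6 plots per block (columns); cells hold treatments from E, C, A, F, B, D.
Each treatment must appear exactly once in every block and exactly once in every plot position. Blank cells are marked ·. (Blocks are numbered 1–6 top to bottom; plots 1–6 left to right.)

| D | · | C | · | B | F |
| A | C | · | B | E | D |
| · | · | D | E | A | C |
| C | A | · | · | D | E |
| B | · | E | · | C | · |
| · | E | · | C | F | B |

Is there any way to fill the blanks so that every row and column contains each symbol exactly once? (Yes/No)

Block 1, plot 2: block 1 together with plot 2 already contain {E, C, A, F, B, D} — every symbol — so nothing can go there. The grid has no valid completion.

No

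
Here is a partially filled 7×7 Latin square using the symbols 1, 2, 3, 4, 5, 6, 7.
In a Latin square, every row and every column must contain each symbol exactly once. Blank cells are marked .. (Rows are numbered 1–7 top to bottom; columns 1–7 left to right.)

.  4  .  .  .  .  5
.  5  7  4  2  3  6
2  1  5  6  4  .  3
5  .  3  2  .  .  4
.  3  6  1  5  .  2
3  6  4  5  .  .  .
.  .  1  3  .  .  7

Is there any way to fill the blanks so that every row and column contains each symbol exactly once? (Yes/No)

Yes

No row or column among the givens repeats a symbol, and propagating forced cells runs into no contradiction.
One valid completion exists (for instance, 6 4 2 7 3 1 5 / 1 5 7 4 2 3 6 / 2 1 5 6 4 7 3 / 5 7 3 2 1 6 4 / 7 3 6 1 5 4 2 / 3 6 4 5 7 2 1 / 4 2 1 3 6 5 7).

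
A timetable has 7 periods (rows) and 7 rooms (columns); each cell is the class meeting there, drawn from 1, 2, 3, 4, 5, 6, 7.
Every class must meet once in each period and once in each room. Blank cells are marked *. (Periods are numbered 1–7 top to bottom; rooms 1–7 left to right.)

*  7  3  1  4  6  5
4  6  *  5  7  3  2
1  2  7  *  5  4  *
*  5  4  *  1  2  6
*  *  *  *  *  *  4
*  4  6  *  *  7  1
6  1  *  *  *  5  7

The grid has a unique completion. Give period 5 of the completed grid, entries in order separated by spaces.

7 3 5 2 6 1 4

Period 5, room 2: period 5 has {4} and room 2 has {1, 2, 4, 5, 6, 7}, leaving only 3.
Period 5, room 6: period 5 has {3, 4} and room 6 has {2, 3, 4, 5, 6, 7}, leaving only 1.
Period 1, room 1: period 1 has {1, 3, 4, 5, 6, 7} and room 1 has {1, 4, 6}, leaving only 2.
Period 2, room 3: period 2 has {2, 3, 4, 5, 6, 7} and room 3 has {3, 4, 6, 7}, leaving only 1.
Period 3, room 7: period 3 has {1, 2, 4, 5, 7} and room 7 has {1, 2, 4, 5, 6, 7}, leaving only 3.
Period 3, room 4: period 3 has {1, 2, 3, 4, 5, 7} and room 4 has {1, 5}, leaving only 6.
Period 7, room 3: period 7 has {1, 5, 6, 7} and room 3 has {1, 3, 4, 6, 7}, leaving only 2.
Period 5, room 3: period 5 has {1, 3, 4} and room 3 has {1, 2, 3, 4, 6, 7}, leaving only 5.
Period 5, room 1: period 5 has {1, 3, 4, 5} and room 1 has {1, 2, 4, 6}, leaving only 7.
Period 5, room 4: period 5 has {1, 3, 4, 5, 7} and room 4 has {1, 5, 6}, leaving only 2.
Period 5, room 5: period 5 has {1, 2, 3, 4, 5, 7} and room 5 has {1, 4, 5, 7}, leaving only 6.
So period 5 reads: 7 3 5 2 6 1 4.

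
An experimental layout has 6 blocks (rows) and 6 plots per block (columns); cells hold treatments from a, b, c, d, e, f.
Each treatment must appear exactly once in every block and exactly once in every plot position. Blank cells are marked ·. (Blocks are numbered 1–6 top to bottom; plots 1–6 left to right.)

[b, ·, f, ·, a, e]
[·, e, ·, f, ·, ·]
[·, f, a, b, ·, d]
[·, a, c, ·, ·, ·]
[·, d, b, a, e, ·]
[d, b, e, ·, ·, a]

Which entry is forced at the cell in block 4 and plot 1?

Block 1, plot 2: block 1 has {a, b, e, f} and plot 2 has {a, b, d, e, f}, leaving only c.
Block 1, plot 4: block 1 has {a, b, c, e, f} and plot 4 has {a, b, f}, leaving only d.
Block 2, plot 3: block 2 has {e, f} and plot 3 has {a, b, c, e, f}, leaving only d.
Block 3, plot 5: block 3 has {a, b, d, f} and plot 5 has {a, e}, leaving only c.
Block 2, plot 5: block 2 has {d, e, f} and plot 5 has {a, c, e}, leaving only b.
Block 2, plot 6: block 2 has {b, d, e, f} and plot 6 has {a, d, e}, leaving only c.
Block 2, plot 1: block 2 has {b, c, d, e, f} and plot 1 has {b, d}, leaving only a.
Block 3, plot 1: block 3 has {a, b, c, d, f} and plot 1 has {a, b, d}, leaving only e.
Block 4 already has {a, c} and plot 1 already has {a, b, d, e}, so block 4, plot 1 must be f.

f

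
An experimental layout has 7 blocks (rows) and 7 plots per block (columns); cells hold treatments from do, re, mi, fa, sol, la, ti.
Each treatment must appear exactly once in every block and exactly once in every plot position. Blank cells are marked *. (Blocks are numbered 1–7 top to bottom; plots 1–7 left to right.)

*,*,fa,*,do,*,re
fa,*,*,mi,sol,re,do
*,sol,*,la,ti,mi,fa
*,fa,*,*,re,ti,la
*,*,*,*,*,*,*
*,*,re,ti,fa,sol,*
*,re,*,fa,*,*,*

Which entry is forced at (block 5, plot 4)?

Block 1, plot 4: block 1 has {do, re, fa} and plot 4 has {mi, fa, la, ti}, leaving only sol.
Block 1, plot 6: block 1 has {do, re, fa, sol} and plot 6 has {re, mi, sol, ti}, leaving only la.
Block 3, plot 3: block 3 has {mi, fa, sol, la, ti} and plot 3 has {re, fa}, leaving only do.
Block 3, plot 1: block 3 has {do, mi, fa, sol, la, ti} and plot 1 has {fa}, leaving only re.
Block 4, plot 4: block 4 has {re, fa, la, ti} and plot 4 has {mi, fa, sol, la, ti}, leaving only do.
Block 5 already has {} and plot 4 already has {do, mi, fa, sol, la, ti}, so block 5, plot 4 must be re.

re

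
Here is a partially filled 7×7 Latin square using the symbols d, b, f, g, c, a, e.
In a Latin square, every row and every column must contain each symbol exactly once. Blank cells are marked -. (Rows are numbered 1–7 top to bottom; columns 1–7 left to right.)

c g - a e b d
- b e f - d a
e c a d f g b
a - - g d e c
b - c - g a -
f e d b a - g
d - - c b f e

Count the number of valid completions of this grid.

Row 1, column 3: eliminating its row and column leaves {f}.
Row 2, column 1: eliminating its row and column leaves {g}.
Row 2, column 5: eliminating its row and column leaves {c}.
Row 4, column 2: eliminating its row and column leaves {f}.
Row 4, column 3: eliminating its row and column leaves {b, f}.
Row 5, column 2: eliminating its row and column leaves {d, f}.
Row 5, column 4: eliminating its row and column leaves {e}.
Row 5, column 7: eliminating its row and column leaves {f}.
Row 6, column 6: eliminating its row and column leaves {c}.
Row 7, column 2: eliminating its row and column leaves {a}.
Row 7, column 3: eliminating its row and column leaves {g}.
Only one assignment across all blanks avoids any row or column repeat, giving 1 completion.

1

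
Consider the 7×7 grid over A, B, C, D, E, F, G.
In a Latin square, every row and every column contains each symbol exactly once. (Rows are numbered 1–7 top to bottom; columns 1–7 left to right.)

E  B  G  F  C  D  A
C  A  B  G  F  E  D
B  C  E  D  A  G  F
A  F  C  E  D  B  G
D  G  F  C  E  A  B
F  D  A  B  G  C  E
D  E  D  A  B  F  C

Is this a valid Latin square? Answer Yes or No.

Row 7 contains D twice (at columns 1 and 3), so it is not a permutation.

No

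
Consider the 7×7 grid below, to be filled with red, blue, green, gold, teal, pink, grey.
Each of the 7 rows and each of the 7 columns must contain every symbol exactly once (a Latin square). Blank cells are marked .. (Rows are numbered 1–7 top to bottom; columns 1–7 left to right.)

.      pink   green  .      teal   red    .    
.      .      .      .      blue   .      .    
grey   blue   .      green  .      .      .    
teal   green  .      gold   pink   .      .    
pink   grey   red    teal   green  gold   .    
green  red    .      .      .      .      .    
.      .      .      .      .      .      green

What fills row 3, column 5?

red

Row 5, column 7: row 5 has {red, green, gold, teal, pink, grey} and column 7 has {green}, leaving only blue.
Row 3, column 5 is narrowed to {red, gold}.
If it were gold, propagating the remaining blanks reaches a contradiction.
So row 3, column 5 must be red.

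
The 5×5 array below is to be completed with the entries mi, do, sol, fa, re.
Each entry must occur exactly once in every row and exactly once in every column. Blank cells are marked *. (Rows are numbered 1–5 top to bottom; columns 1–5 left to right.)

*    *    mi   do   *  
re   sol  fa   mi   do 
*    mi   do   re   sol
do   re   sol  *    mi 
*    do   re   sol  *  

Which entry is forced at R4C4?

Row 4 already has {mi, do, sol, re} and column 4 already has {mi, do, sol, re}, so row 4, column 4 must be fa.

fa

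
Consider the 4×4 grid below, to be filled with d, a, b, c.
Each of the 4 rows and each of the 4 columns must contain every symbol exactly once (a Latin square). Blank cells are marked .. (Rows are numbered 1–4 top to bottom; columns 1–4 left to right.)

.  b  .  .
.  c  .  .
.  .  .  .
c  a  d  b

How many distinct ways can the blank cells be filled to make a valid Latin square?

Row 1, column 1: eliminating its row and column leaves {d, a}.
Row 1, column 3: eliminating its row and column leaves {a, c}.
Row 1, column 4: eliminating its row and column leaves {d, a, c}.
Row 2, column 1: eliminating its row and column leaves {d, a, b}.
Row 2, column 3: eliminating its row and column leaves {a, b}.
Row 2, column 4: eliminating its row and column leaves {d, a}.
Row 3, column 1: eliminating its row and column leaves {d, a, b}.
Row 3, column 2: eliminating its row and column leaves {d}.
Row 3, column 3: eliminating its row and column leaves {a, b, c}.
Row 3, column 4: eliminating its row and column leaves {d, a, c}.
Enumerating the assignments across these blanks that avoid any row or column repeat gives 4 completions.

4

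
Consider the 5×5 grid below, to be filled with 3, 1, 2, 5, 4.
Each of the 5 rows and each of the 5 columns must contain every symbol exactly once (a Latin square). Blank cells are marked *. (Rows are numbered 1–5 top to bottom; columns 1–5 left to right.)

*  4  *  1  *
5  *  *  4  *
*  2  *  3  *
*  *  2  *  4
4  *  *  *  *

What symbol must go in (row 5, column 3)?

Row 3, column 1: row 3 has {3, 2} and column 1 has {5, 4}, leaving only 1.
Row 3, column 5: row 3 has {3, 1, 2} and column 5 has {4}, leaving only 5.
Row 3, column 3: row 3 has {3, 1, 2, 5} and column 3 has {2}, leaving only 4.
Row 4, column 1: row 4 has {2, 4} and column 1 has {1, 5, 4}, leaving only 3.
Row 1, column 1: row 1 has {1, 4} and column 1 has {3, 1, 5, 4}, leaving only 2.
Row 1, column 5: row 1 has {1, 2, 4} and column 5 has {5, 4}, leaving only 3.
Row 1, column 3: row 1 has {3, 1, 2, 4} and column 3 has {2, 4}, leaving only 5.
Row 4, column 4: row 4 has {3, 2, 4} and column 4 has {3, 1, 4}, leaving only 5.
Row 4, column 2: row 4 has {3, 2, 5, 4} and column 2 has {2, 4}, leaving only 1.
Row 2, column 2: row 2 has {5, 4} and column 2 has {1, 2, 4}, leaving only 3.
Row 2, column 3: row 2 has {3, 5, 4} and column 3 has {2, 5, 4}, leaving only 1.
Row 5 already has {4} and column 3 already has {1, 2, 5, 4}, so row 5, column 3 must be 3.

3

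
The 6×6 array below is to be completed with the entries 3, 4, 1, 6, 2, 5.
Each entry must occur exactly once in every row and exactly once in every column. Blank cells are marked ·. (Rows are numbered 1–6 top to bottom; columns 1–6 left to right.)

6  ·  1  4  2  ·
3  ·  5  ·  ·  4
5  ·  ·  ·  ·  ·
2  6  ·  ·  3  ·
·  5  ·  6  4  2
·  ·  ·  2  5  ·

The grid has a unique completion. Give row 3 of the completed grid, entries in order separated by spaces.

5 4 2 3 1 6

Row 1, column 2: row 1 has {4, 1, 6, 2} and column 2 has {6, 5}, leaving only 3.
Row 1, column 6: row 1 has {3, 4, 1, 6, 2} and column 6 has {4, 2}, leaving only 5.
Row 2, column 4: row 2 has {3, 4, 5} and column 4 has {4, 6, 2}, leaving only 1.
Row 3, column 4: row 3 has {5} and column 4 has {4, 1, 6, 2}, leaving only 3.
Row 2, column 2: row 2 has {3, 4, 1, 5} and column 2 has {3, 6, 5}, leaving only 2.
Row 2, column 5: row 2 has {3, 4, 1, 2, 5} and column 5 has {3, 4, 2, 5}, leaving only 6.
Row 3, column 5: row 3 has {3, 5} and column 5 has {3, 4, 6, 2, 5}, leaving only 1.
Row 3, column 2: row 3 has {3, 1, 5} and column 2 has {3, 6, 2, 5}, leaving only 4.
Row 3, column 6: row 3 has {3, 4, 1, 5} and column 6 has {4, 2, 5}, leaving only 6.
Row 3, column 3: row 3 has {3, 4, 1, 6, 5} and column 3 has {1, 5}, leaving only 2.
So row 3 reads: 5 4 2 3 1 6.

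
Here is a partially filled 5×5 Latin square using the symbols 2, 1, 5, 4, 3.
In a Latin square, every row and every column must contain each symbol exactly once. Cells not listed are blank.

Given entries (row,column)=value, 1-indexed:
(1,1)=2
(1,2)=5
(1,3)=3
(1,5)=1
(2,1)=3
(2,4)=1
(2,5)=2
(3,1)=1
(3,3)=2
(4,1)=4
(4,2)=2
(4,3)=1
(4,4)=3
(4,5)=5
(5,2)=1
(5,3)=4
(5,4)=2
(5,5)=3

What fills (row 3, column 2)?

Row 1, column 4: row 1 has {2, 1, 5, 3} and column 4 has {2, 1, 3}, leaving only 4.
Row 2, column 2: row 2 has {2, 1, 3} and column 2 has {2, 1, 5}, leaving only 4.
Row 3 already has {2, 1} and column 2 already has {2, 1, 5, 4}, so row 3, column 2 must be 3.

3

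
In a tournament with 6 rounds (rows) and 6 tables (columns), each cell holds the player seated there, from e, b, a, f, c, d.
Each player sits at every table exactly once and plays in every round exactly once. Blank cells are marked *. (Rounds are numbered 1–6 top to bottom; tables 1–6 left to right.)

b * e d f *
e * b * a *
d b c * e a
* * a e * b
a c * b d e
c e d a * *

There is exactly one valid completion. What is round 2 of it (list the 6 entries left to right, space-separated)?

e f b c a d

Round 1, table 2: round 1 has {e, b, f, d} and table 2 has {e, b, c}, leaving only a.
Round 1, table 6: round 1 has {e, b, a, f, d} and table 6 has {e, b, a}, leaving only c.
Round 3, table 4: round 3 has {e, b, a, c, d} and table 4 has {e, b, a, d}, leaving only f.
Round 2, table 4: round 2 has {e, b, a} and table 4 has {e, b, a, f, d}, leaving only c.
Round 4, table 1: round 4 has {e, b, a} and table 1 has {e, b, a, c, d}, leaving only f.
Round 4, table 2: round 4 has {e, b, a, f} and table 2 has {e, b, a, c}, leaving only d.
Round 2, table 2: round 2 has {e, b, a, c} and table 2 has {e, b, a, c, d}, leaving only f.
Round 2, table 6: round 2 has {e, b, a, f, c} and table 6 has {e, b, a, c}, leaving only d.
So round 2 reads: e f b c a d.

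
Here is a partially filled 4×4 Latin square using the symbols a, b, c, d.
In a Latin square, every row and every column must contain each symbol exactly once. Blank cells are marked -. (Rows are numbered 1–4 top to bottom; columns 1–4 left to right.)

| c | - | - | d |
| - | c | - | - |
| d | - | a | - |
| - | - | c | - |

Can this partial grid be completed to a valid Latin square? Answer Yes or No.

Yes

No row or column among the givens repeats a symbol, and propagating forced cells runs into no contradiction.
One valid completion exists (for instance, c a b d / b c d a / d b a c / a d c b).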